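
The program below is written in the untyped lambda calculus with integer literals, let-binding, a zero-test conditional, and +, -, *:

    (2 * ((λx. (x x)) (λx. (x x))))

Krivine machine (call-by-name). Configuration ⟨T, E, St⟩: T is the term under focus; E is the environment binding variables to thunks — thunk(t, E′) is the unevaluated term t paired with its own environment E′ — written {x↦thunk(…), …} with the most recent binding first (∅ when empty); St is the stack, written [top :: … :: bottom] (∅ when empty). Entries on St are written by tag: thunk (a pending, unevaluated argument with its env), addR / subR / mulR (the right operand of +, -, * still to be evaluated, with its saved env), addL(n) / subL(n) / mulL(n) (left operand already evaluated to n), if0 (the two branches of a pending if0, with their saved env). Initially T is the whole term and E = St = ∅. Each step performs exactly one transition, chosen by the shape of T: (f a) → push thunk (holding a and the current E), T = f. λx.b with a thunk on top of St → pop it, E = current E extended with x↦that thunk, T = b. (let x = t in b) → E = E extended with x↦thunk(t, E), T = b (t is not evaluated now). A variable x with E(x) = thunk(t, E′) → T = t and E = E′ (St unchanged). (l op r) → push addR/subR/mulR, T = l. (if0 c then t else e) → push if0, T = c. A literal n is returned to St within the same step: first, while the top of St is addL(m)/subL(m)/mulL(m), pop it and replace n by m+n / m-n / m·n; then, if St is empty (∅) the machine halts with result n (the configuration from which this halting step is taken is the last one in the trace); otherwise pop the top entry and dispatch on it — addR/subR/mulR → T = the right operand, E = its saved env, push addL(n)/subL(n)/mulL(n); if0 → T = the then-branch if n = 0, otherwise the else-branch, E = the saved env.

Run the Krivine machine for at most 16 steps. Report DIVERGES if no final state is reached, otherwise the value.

Answer: DIVERGES (no final state within 16 steps)

Machine steps:
0. <T=(2 * ((λx. (x x)) (λx. (x x)))), E=∅, St=∅>
1. <T=2, E=∅, St=[mulR]>
2. <T=((λx. (x x)) (λx. (x x))), E=∅, St=[mulL(2)]>
3. <T=(λx. (x x)), E=∅, St=[thunk :: mulL(2)]>
4. <T=(x x), E={x↦thunk((λx. (x x)), ∅)}, St=[mulL(2)]>
5. <T=x, E={x↦thunk((λx. (x x)), ∅)}, St=[thunk :: mulL(2)]>
6. <T=(λx. (x x)), E=∅, St=[thunk :: mulL(2)]>
7. <T=(x x), E={x↦thunk(x, {x↦thunk((λx. (x x)), ∅)})}, St=[mulL(2)]>
8. <T=x, E={x↦thunk(x, {x↦thunk((λx. (x x)), ∅)})}, St=[thunk :: mulL(2)]>
9. <T=x, E={x↦thunk((λx. (x x)), ∅)}, St=[thunk :: mulL(2)]>
10. <T=(λx. (x x)), E=∅, St=[thunk :: mulL(2)]>
11. <T=(x x), E={x↦thunk(x, {x↦thunk(x, {x↦thunk((λx. (x x)), ∅)})})}, St=[mulL(2)]>
12. <T=x, E={x↦thunk(x, {x↦thunk(x, {x↦thunk((λx. (x x)), ∅)})})}, St=[thunk :: mulL(2)]>
13. <T=x, E={x↦thunk(x, {x↦thunk((λx. (x x)), ∅)})}, St=[thunk :: mulL(2)]>
14. <T=x, E={x↦thunk((λx. (x x)), ∅)}, St=[thunk :: mulL(2)]>
15. <T=(λx. (x x)), E=∅, St=[thunk :: mulL(2)]>
16. <T=(x x), E={x↦thunk(x, {x↦thunk(x, {x↦thunk(x, {x↦thunk((λx. (x x)), ∅)})})})}, St=[mulL(2)]>
→ 16 transitions taken and the configuration is still not final: no result within 16 steps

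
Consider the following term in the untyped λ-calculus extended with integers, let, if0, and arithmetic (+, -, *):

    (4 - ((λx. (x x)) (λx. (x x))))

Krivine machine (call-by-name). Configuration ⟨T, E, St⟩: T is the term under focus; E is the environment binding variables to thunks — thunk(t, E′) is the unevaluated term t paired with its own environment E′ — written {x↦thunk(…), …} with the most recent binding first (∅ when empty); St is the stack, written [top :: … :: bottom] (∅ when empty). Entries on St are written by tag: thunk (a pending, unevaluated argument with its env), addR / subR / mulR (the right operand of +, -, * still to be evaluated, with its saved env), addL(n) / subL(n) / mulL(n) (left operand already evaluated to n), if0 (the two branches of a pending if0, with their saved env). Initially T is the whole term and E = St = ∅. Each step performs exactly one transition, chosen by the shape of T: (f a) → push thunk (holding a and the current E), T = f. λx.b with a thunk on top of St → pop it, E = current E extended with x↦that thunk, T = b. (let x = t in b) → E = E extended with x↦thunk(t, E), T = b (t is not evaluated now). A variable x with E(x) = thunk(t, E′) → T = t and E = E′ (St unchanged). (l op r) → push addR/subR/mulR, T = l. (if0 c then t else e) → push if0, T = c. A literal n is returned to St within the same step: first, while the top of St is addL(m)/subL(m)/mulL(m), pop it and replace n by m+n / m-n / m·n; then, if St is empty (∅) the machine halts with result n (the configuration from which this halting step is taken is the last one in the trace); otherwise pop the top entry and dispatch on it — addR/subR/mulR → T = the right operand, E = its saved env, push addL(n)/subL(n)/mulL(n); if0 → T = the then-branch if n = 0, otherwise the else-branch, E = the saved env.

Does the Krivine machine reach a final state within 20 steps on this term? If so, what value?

Answer: DIVERGES (no final state within 20 steps)

Machine steps:
0. <T=(4 - ((λx. (x x)) (λx. (x x)))), E=∅, St=∅>
1. <T=4, E=∅, St=[subR]>
2. <T=((λx. (x x)) (λx. (x x))), E=∅, St=[subL(4)]>
3. <T=(λx. (x x)), E=∅, St=[thunk :: subL(4)]>
4. <T=(x x), E={x↦thunk((λx. (x x)), ∅)}, St=[subL(4)]>
5. <T=x, E={x↦thunk((λx. (x x)), ∅)}, St=[thunk :: subL(4)]>
6. <T=(λx. (x x)), E=∅, St=[thunk :: subL(4)]>
7. <T=(x x), E={x↦thunk(x, {x↦thunk((λx. (x x)), ∅)})}, St=[subL(4)]>
8. <T=x, E={x↦thunk(x, {x↦thunk((λx. (x x)), ∅)})}, St=[thunk :: subL(4)]>
9. <T=x, E={x↦thunk((λx. (x x)), ∅)}, St=[thunk :: subL(4)]>
10. <T=(λx. (x x)), E=∅, St=[thunk :: subL(4)]>
11. <T=(x x), E={x↦thunk(x, {x↦thunk(x, {x↦thunk((λx. (x x)), ∅)})})}, St=[subL(4)]>
12. <T=x, E={x↦thunk(x, {x↦thunk(x, {x↦thunk((λx. (x x)), ∅)})})}, St=[thunk :: subL(4)]>
13. <T=x, E={x↦thunk(x, {x↦thunk((λx. (x x)), ∅)})}, St=[thunk :: subL(4)]>
14. <T=x, E={x↦thunk((λx. (x x)), ∅)}, St=[thunk :: subL(4)]>
15. <T=(λx. (x x)), E=∅, St=[thunk :: subL(4)]>
16. <T=(x x), E={x↦thunk(x, {x↦thunk(x, {x↦thunk(x, {x↦thunk((λx. (x x)), ∅)})})})}, St=[subL(4)]>
17. <T=x, E={x↦thunk(x, {x↦thunk(x, {x↦thunk(x, {x↦thunk((λx. (x x)), ∅)})})})}, St=[thunk :: subL(4)]>
18. <T=x, E={x↦thunk(x, {x↦thunk(x, {x↦thunk((λx. (x x)), ∅)})})}, St=[thunk :: subL(4)]>
19. <T=x, E={x↦thunk(x, {x↦thunk((λx. (x x)), ∅)})}, St=[thunk :: subL(4)]>
20. <T=x, E={x↦thunk((λx. (x x)), ∅)}, St=[thunk :: subL(4)]>
→ 20 transitions taken and the configuration is still not final: no result within 20 steps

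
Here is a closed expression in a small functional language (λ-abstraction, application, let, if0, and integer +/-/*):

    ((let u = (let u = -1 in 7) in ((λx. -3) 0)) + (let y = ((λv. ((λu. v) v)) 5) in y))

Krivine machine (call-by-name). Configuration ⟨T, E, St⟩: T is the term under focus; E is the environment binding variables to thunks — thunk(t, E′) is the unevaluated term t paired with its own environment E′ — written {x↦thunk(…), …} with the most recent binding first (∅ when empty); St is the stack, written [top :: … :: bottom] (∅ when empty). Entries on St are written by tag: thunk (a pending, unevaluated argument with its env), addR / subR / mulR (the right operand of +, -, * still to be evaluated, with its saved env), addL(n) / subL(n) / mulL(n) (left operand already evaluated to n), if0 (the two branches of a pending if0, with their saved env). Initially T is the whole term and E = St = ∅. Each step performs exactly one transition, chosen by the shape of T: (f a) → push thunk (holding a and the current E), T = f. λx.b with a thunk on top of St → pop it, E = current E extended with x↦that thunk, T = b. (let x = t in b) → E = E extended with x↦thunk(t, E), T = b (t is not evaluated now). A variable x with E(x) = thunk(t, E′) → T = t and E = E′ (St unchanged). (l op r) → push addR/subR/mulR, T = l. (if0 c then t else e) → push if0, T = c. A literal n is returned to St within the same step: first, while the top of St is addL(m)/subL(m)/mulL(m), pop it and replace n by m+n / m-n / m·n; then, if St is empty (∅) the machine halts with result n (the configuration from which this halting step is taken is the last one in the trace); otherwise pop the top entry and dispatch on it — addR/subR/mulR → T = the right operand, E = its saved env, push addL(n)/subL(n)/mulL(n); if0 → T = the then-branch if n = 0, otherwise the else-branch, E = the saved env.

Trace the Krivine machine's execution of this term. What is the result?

Answer: 2

Derivation:
step 0: ⟨T=((let u = (let u = -1 in 7) in ((λx. -3) 0)) + (let y = ((λv. ((λu. v) v)) 5) in y)); E=∅; St=∅⟩
step 1: ⟨T=(let u = (let u = -1 in 7) in ((λx. -3) 0)); E=∅; St=[addR]⟩
step 2: ⟨T=((λx. -3) 0); E={u↦thunk((let u = -1 in 7), ∅)}; St=[addR]⟩
step 3: ⟨T=(λx. -3); E={u↦thunk((let u = -1 in 7), ∅)}; St=[thunk :: addR]⟩
step 4: ⟨T=-3; E={x↦thunk(0, {u↦thunk((let u = -1 in 7), ∅)}), u↦thunk((let u = -1 in 7), ∅)}; St=[addR]⟩
step 5: ⟨T=(let y = ((λv. ((λu. v) v)) 5) in y); E=∅; St=[addL(-3)]⟩
step 6: ⟨T=y; E={y↦thunk(((λv. ((λu. v) v)) 5), ∅)}; St=[addL(-3)]⟩
step 7: ⟨T=((λv. ((λu. v) v)) 5); E=∅; St=[addL(-3)]⟩
step 8: ⟨T=(λv. ((λu. v) v)); E=∅; St=[thunk :: addL(-3)]⟩
step 9: ⟨T=((λu. v) v); E={v↦thunk(5, ∅)}; St=[addL(-3)]⟩
step 10: ⟨T=(λu. v); E={v↦thunk(5, ∅)}; St=[thunk :: addL(-3)]⟩
step 11: ⟨T=v; E={u↦thunk(v, {v↦thunk(5, ∅)}), v↦thunk(5, ∅)}; St=[addL(-3)]⟩
step 12: ⟨T=5; E=∅; St=[addL(-3)]⟩
→ final value 2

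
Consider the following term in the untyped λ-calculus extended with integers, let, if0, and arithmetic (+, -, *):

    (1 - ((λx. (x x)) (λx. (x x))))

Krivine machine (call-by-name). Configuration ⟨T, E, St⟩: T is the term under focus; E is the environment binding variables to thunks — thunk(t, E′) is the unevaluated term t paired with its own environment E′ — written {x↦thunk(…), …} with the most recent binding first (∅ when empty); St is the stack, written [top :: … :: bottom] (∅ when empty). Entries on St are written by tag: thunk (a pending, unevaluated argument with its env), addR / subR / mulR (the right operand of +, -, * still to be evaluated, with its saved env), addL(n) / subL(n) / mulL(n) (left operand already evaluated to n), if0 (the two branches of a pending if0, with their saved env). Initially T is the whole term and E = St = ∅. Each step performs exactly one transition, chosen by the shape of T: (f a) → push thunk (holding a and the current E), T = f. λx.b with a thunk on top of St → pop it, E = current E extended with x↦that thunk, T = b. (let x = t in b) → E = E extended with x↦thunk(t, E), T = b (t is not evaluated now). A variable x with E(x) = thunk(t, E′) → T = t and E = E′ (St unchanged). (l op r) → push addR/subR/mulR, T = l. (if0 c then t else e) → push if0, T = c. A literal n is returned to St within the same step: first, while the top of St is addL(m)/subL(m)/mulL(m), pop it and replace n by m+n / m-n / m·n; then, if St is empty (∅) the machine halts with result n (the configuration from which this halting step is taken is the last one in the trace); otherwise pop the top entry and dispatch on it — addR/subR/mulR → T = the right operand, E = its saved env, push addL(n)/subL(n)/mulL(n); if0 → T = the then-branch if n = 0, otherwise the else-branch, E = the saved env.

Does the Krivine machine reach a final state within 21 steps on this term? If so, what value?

step 0: [T=(1 - ((λx. (x x)) (λx. (x x)))) | E=∅ | St=∅]
step 1: [T=1 | E=∅ | St=[subR]]
step 2: [T=((λx. (x x)) (λx. (x x))) | E=∅ | St=[subL(1)]]
step 3: [T=(λx. (x x)) | E=∅ | St=[thunk :: subL(1)]]
step 4: [T=(x x) | E={x↦thunk((λx. (x x)), ∅)} | St=[subL(1)]]
step 5: [T=x | E={x↦thunk((λx. (x x)), ∅)} | St=[thunk :: subL(1)]]
step 6: [T=(λx. (x x)) | E=∅ | St=[thunk :: subL(1)]]
step 7: [T=(x x) | E={x↦thunk(x, {x↦thunk((λx. (x x)), ∅)})} | St=[subL(1)]]
step 8: [T=x | E={x↦thunk(x, {x↦thunk((λx. (x x)), ∅)})} | St=[thunk :: subL(1)]]
step 9: [T=x | E={x↦thunk((λx. (x x)), ∅)} | St=[thunk :: subL(1)]]
step 10: [T=(λx. (x x)) | E=∅ | St=[thunk :: subL(1)]]
step 11: [T=(x x) | E={x↦thunk(x, {x↦thunk(x, {x↦thunk((λx. (x x)), ∅)})})} | St=[subL(1)]]
step 12: [T=x | E={x↦thunk(x, {x↦thunk(x, {x↦thunk((λx. (x x)), ∅)})})} | St=[thunk :: subL(1)]]
step 13: [T=x | E={x↦thunk(x, {x↦thunk((λx. (x x)), ∅)})} | St=[thunk :: subL(1)]]
step 14: [T=x | E={x↦thunk((λx. (x x)), ∅)} | St=[thunk :: subL(1)]]
step 15: [T=(λx. (x x)) | E=∅ | St=[thunk :: subL(1)]]
step 16: [T=(x x) | E={x↦thunk(x, {x↦thunk(x, {x↦thunk(x, {x↦thunk((λx. (x x)), ∅)})})})} | St=[subL(1)]]
step 17: [T=x | E={x↦thunk(x, {x↦thunk(x, {x↦thunk(x, {x↦thunk((λx. (x x)), ∅)})})})} | St=[thunk :: subL(1)]]
step 18: [T=x | E={x↦thunk(x, {x↦thunk(x, {x↦thunk((λx. (x x)), ∅)})})} | St=[thunk :: subL(1)]]
step 19: [T=x | E={x↦thunk(x, {x↦thunk((λx. (x x)), ∅)})} | St=[thunk :: subL(1)]]
step 20: [T=x | E={x↦thunk((λx. (x x)), ∅)} | St=[thunk :: subL(1)]]
step 21: [T=(λx. (x x)) | E=∅ | St=[thunk :: subL(1)]]
→ 21 transitions taken and the configuration is still not final: no result within 21 steps

Answer: DIVERGES (no final state within 21 steps)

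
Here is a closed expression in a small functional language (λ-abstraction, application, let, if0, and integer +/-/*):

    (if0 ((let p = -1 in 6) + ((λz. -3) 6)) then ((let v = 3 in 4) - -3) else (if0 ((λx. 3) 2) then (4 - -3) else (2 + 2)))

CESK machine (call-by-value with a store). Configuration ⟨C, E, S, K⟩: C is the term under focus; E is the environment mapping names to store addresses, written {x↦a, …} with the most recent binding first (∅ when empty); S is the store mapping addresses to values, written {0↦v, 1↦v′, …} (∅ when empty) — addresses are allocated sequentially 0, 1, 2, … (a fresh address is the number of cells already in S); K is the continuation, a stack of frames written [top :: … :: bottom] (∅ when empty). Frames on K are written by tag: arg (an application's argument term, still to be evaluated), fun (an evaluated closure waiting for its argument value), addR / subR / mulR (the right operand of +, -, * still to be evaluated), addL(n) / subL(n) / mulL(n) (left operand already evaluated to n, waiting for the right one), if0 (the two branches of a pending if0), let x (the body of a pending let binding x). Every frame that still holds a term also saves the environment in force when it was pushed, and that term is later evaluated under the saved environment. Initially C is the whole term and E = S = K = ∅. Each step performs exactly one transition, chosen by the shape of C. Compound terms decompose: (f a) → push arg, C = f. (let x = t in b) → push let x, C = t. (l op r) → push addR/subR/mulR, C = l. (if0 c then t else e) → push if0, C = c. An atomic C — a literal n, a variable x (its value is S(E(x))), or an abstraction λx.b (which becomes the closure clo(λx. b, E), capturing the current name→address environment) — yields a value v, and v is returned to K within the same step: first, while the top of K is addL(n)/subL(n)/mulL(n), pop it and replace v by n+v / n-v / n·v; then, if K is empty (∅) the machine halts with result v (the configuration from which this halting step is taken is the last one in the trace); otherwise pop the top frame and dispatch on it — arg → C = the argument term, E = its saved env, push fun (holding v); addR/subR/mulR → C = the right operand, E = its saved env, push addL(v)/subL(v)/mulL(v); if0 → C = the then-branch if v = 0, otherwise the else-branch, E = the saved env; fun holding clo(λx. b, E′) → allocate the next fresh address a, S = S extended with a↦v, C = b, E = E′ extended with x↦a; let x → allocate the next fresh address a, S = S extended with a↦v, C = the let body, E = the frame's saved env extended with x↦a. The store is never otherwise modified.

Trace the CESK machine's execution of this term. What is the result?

step 0: ⟨C=(if0 ((let p = -1 in 6) + ((λz. -3) 6)) then ((let v = 3 in 4) - -3) else (if0 ((λx. 3) 2) then (4 - -3) else (2 + 2))); E=∅; S=∅; K=∅⟩
step 1: ⟨C=((let p = -1 in 6) + ((λz. -3) 6)); E=∅; S=∅; K=[if0]⟩
step 2: ⟨C=(let p = -1 in 6); E=∅; S=∅; K=[addR :: if0]⟩
step 3: ⟨C=-1; E=∅; S=∅; K=[let p :: addR :: if0]⟩
step 4: ⟨C=6; E={p↦0}; S={0↦-1}; K=[addR :: if0]⟩
step 5: ⟨C=((λz. -3) 6); E=∅; S={0↦-1}; K=[addL(6) :: if0]⟩
step 6: ⟨C=(λz. -3); E=∅; S={0↦-1}; K=[arg :: addL(6) :: if0]⟩
step 7: ⟨C=6; E=∅; S={0↦-1}; K=[fun :: addL(6) :: if0]⟩
step 8: ⟨C=-3; E={z↦1}; S={0↦-1, 1↦6}; K=[addL(6) :: if0]⟩
step 9: ⟨C=(if0 ((λx. 3) 2) then (4 - -3) else (2 + 2)); E=∅; S={0↦-1, 1↦6}; K=∅⟩
step 10: ⟨C=((λx. 3) 2); E=∅; S={0↦-1, 1↦6}; K=[if0]⟩
step 11: ⟨C=(λx. 3); E=∅; S={0↦-1, 1↦6}; K=[arg :: if0]⟩
step 12: ⟨C=2; E=∅; S={0↦-1, 1↦6}; K=[fun :: if0]⟩
step 13: ⟨C=3; E={x↦2}; S={0↦-1, 1↦6, 2↦2}; K=[if0]⟩
step 14: ⟨C=(2 + 2); E=∅; S={0↦-1, 1↦6, 2↦2}; K=∅⟩
step 15: ⟨C=2; E=∅; S={0↦-1, 1↦6, 2↦2}; K=[addR]⟩
step 16: ⟨C=2; E=∅; S={0↦-1, 1↦6, 2↦2}; K=[addL(2)]⟩
→ final value 4

Answer: 4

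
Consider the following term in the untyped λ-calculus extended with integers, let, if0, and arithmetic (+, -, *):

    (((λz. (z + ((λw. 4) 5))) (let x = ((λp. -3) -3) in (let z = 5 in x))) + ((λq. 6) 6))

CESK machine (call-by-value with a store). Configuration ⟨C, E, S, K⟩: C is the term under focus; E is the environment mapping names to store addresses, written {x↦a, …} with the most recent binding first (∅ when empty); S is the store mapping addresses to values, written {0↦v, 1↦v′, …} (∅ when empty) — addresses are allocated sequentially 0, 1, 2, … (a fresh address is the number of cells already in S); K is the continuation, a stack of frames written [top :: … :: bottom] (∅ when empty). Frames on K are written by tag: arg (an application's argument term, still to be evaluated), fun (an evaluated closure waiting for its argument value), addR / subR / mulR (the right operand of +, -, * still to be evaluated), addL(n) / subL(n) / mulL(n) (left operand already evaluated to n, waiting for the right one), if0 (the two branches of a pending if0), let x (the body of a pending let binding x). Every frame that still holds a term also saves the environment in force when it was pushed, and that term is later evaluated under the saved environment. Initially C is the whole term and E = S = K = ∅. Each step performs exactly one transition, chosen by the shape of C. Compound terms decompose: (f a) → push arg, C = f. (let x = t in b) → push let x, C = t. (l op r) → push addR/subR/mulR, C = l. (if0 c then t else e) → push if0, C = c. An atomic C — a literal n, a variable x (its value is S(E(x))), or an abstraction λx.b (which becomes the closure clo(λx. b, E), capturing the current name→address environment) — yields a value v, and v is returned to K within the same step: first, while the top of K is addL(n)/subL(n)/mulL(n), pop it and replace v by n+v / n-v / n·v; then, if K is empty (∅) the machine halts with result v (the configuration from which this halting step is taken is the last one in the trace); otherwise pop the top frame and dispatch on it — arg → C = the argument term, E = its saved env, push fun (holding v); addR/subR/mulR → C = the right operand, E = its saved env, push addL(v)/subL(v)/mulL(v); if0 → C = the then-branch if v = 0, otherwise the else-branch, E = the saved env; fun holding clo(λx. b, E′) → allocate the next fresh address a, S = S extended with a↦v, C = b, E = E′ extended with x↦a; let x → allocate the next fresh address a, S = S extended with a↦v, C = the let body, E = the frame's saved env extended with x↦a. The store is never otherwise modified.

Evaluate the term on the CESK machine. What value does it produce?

Answer: 7

Machine steps:
0. [C=(((λz. (z + ((λw. 4) 5))) (let x = ((λp. -3) -3) in (let z = 5 in x))) + ((λq. 6) 6)) | E=∅ | S=∅ | K=∅]
1. [C=((λz. (z + ((λw. 4) 5))) (let x = ((λp. -3) -3) in (let z = 5 in x))) | E=∅ | S=∅ | K=[addR]]
2. [C=(λz. (z + ((λw. 4) 5))) | E=∅ | S=∅ | K=[arg :: addR]]
3. [C=(let x = ((λp. -3) -3) in (let z = 5 in x)) | E=∅ | S=∅ | K=[fun :: addR]]
4. [C=((λp. -3) -3) | E=∅ | S=∅ | K=[let x :: fun :: addR]]
5. [C=(λp. -3) | E=∅ | S=∅ | K=[arg :: let x :: fun :: addR]]
6. [C=-3 | E=∅ | S=∅ | K=[fun :: let x :: fun :: addR]]
7. [C=-3 | E={p↦0} | S={0↦-3} | K=[let x :: fun :: addR]]
8. [C=(let z = 5 in x) | E={x↦1} | S={0↦-3, 1↦-3} | K=[fun :: addR]]
9. [C=5 | E={x↦1} | S={0↦-3, 1↦-3} | K=[let z :: fun :: addR]]
10. [C=x | E={z↦2, x↦1} | S={0↦-3, 1↦-3, 2↦5} | K=[fun :: addR]]
11. [C=(z + ((λw. 4) 5)) | E={z↦3} | S={0↦-3, 1↦-3, 2↦5, 3↦-3} | K=[addR]]
12. [C=z | E={z↦3} | S={0↦-3, 1↦-3, 2↦5, 3↦-3} | K=[addR :: addR]]
13. [C=((λw. 4) 5) | E={z↦3} | S={0↦-3, 1↦-3, 2↦5, 3↦-3} | K=[addL(-3) :: addR]]
14. [C=(λw. 4) | E={z↦3} | S={0↦-3, 1↦-3, 2↦5, 3↦-3} | K=[arg :: addL(-3) :: addR]]
15. [C=5 | E={z↦3} | S={0↦-3, 1↦-3, 2↦5, 3↦-3} | K=[fun :: addL(-3) :: addR]]
16. [C=4 | E={w↦4, z↦3} | S={0↦-3, 1↦-3, 2↦5, 3↦-3, 4↦5} | K=[addL(-3) :: addR]]
17. [C=((λq. 6) 6) | E=∅ | S={0↦-3, 1↦-3, 2↦5, 3↦-3, 4↦5} | K=[addL(1)]]
18. [C=(λq. 6) | E=∅ | S={0↦-3, 1↦-3, 2↦5, 3↦-3, 4↦5} | K=[arg :: addL(1)]]
19. [C=6 | E=∅ | S={0↦-3, 1↦-3, 2↦5, 3↦-3, 4↦5} | K=[fun :: addL(1)]]
20. [C=6 | E={q↦5} | S={0↦-3, 1↦-3, 2↦5, 3↦-3, 4↦5, 5↦6} | K=[addL(1)]]
→ final value 7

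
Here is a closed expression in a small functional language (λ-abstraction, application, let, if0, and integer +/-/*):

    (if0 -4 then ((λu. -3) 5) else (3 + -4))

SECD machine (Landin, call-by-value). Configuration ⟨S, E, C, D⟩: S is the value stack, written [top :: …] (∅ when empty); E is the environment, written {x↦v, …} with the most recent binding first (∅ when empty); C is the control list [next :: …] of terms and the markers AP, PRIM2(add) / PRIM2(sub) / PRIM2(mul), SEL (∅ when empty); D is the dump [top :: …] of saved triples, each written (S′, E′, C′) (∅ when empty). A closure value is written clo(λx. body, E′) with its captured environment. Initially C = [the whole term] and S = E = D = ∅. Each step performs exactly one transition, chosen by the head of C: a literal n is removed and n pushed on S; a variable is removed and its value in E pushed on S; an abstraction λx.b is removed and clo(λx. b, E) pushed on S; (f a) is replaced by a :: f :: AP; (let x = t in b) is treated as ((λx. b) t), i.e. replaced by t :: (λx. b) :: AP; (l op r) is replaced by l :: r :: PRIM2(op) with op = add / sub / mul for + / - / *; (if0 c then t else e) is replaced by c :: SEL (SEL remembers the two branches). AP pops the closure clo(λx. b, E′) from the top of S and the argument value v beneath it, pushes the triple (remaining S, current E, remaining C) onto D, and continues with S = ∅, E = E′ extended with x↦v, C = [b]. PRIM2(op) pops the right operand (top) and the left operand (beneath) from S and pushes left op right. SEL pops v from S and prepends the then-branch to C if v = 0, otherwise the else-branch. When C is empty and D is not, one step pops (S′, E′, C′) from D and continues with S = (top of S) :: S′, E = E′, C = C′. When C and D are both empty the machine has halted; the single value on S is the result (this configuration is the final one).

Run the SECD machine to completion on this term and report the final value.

Answer: -1

Machine steps:
0. ⟨S=∅; E=∅; C=[(if0 -4 then ((λu. -3) 5) else (3 + -4))]; D=∅⟩
1. ⟨S=∅; E=∅; C=[-4 :: SEL]; D=∅⟩
2. ⟨S=[-4]; E=∅; C=[SEL]; D=∅⟩
3. ⟨S=∅; E=∅; C=[(3 + -4)]; D=∅⟩
4. ⟨S=∅; E=∅; C=[3 :: -4 :: PRIM2(add)]; D=∅⟩
5. ⟨S=[3]; E=∅; C=[-4 :: PRIM2(add)]; D=∅⟩
6. ⟨S=[-4 :: 3]; E=∅; C=[PRIM2(add)]; D=∅⟩
7. ⟨S=[-1]; E=∅; C=∅; D=∅⟩
→ final value -1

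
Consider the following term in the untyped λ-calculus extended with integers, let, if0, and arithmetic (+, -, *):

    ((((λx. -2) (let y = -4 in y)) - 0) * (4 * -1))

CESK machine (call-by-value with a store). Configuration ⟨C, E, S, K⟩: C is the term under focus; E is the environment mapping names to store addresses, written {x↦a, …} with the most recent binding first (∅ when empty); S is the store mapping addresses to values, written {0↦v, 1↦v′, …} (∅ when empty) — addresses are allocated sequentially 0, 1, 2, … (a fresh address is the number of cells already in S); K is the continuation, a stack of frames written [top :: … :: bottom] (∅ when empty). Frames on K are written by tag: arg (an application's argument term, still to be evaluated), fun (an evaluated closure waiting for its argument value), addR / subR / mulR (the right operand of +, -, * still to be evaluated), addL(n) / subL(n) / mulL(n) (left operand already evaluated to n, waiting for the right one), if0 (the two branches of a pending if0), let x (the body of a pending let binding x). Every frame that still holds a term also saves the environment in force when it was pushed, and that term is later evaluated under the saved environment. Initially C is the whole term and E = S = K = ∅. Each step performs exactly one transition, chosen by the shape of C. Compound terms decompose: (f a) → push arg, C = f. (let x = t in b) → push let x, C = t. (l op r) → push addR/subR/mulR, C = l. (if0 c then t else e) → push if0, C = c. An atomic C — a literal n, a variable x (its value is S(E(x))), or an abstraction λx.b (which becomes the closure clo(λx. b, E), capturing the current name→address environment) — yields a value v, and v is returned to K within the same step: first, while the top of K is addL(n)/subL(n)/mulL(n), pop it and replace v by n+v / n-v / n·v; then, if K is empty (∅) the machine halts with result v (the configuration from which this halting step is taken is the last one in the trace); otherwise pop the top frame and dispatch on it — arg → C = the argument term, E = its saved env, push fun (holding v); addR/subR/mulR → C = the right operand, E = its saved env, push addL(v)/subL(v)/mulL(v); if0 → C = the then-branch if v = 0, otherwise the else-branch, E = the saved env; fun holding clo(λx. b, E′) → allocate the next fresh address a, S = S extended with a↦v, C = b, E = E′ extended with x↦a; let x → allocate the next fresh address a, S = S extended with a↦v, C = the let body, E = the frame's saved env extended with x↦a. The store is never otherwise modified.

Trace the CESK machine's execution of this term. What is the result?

Answer: 8

Derivation:
0. <C=((((λx. -2) (let y = -4 in y)) - 0) * (4 * -1)), E=∅, S=∅, K=∅>
1. <C=(((λx. -2) (let y = -4 in y)) - 0), E=∅, S=∅, K=[mulR]>
2. <C=((λx. -2) (let y = -4 in y)), E=∅, S=∅, K=[subR :: mulR]>
3. <C=(λx. -2), E=∅, S=∅, K=[arg :: subR :: mulR]>
4. <C=(let y = -4 in y), E=∅, S=∅, K=[fun :: subR :: mulR]>
5. <C=-4, E=∅, S=∅, K=[let y :: fun :: subR :: mulR]>
6. <C=y, E={y↦0}, S={0↦-4}, K=[fun :: subR :: mulR]>
7. <C=-2, E={x↦1}, S={0↦-4, 1↦-4}, K=[subR :: mulR]>
8. <C=0, E=∅, S={0↦-4, 1↦-4}, K=[subL(-2) :: mulR]>
9. <C=(4 * -1), E=∅, S={0↦-4, 1↦-4}, K=[mulL(-2)]>
10. <C=4, E=∅, S={0↦-4, 1↦-4}, K=[mulR :: mulL(-2)]>
11. <C=-1, E=∅, S={0↦-4, 1↦-4}, K=[mulL(4) :: mulL(-2)]>
→ final value 8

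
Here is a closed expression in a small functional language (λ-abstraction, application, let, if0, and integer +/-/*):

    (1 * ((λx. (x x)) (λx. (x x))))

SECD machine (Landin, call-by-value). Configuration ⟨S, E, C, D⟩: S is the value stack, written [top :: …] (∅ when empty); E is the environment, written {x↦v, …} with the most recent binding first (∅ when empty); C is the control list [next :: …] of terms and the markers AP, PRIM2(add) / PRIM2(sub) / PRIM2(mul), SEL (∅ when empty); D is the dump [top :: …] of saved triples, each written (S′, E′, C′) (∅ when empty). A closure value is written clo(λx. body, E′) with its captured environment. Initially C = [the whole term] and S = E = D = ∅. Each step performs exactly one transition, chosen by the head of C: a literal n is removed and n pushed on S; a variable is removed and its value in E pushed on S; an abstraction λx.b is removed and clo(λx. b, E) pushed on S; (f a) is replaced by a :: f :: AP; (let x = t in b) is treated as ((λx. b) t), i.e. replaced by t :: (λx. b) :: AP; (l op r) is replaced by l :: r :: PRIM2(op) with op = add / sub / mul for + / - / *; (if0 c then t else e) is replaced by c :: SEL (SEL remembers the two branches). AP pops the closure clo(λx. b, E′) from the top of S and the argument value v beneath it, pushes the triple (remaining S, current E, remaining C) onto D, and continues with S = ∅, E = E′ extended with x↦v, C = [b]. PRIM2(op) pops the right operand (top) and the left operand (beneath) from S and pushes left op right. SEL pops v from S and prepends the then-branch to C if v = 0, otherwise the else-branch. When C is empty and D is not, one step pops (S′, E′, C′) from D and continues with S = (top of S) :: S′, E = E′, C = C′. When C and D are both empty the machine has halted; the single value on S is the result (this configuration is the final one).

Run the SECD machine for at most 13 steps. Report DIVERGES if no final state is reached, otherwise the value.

t=0: <S=∅, E=∅, C=[(1 * ((λx. (x x)) (λx. (x x))))], D=∅>
t=1: <S=∅, E=∅, C=[1 :: ((λx. (x x)) (λx. (x x))) :: PRIM2(mul)], D=∅>
t=2: <S=[1], E=∅, C=[((λx. (x x)) (λx. (x x))) :: PRIM2(mul)], D=∅>
t=3: <S=[1], E=∅, C=[(λx. (x x)) :: (λx. (x x)) :: AP :: PRIM2(mul)], D=∅>
t=4: <S=[clo(λx. (x x), ∅) :: 1], E=∅, C=[(λx. (x x)) :: AP :: PRIM2(mul)], D=∅>
t=5: <S=[clo(λx. (x x), ∅) :: clo(λx. (x x), ∅) :: 1], E=∅, C=[AP :: PRIM2(mul)], D=∅>
t=6: <S=∅, E={x↦clo(λx. (x x), ∅)}, C=[(x x)], D=[([1], ∅, [PRIM2(mul)])]>
t=7: <S=∅, E={x↦clo(λx. (x x), ∅)}, C=[x :: x :: AP], D=[([1], ∅, [PRIM2(mul)])]>
t=8: <S=[clo(λx. (x x), ∅)], E={x↦clo(λx. (x x), ∅)}, C=[x :: AP], D=[([1], ∅, [PRIM2(mul)])]>
t=9: <S=[clo(λx. (x x), ∅) :: clo(λx. (x x), ∅)], E={x↦clo(λx. (x x), ∅)}, C=[AP], D=[([1], ∅, [PRIM2(mul)])]>
t=10: <S=∅, E={x↦clo(λx. (x x), ∅)}, C=[(x x)], D=[(∅, {x↦clo(λx. (x x), ∅)}, ∅) :: ([1], ∅, [PRIM2(mul)])]>
t=11: <S=∅, E={x↦clo(λx. (x x), ∅)}, C=[x :: x :: AP], D=[(∅, {x↦clo(λx. (x x), ∅)}, ∅) :: ([1], ∅, [PRIM2(mul)])]>
t=12: <S=[clo(λx. (x x), ∅)], E={x↦clo(λx. (x x), ∅)}, C=[x :: AP], D=[(∅, {x↦clo(λx. (x x), ∅)}, ∅) :: ([1], ∅, [PRIM2(mul)])]>
t=13: <S=[clo(λx. (x x), ∅) :: clo(λx. (x x), ∅)], E={x↦clo(λx. (x x), ∅)}, C=[AP], D=[(∅, {x↦clo(λx. (x x), ∅)}, ∅) :: ([1], ∅, [PRIM2(mul)])]>
→ 13 transitions taken and the configuration is still not final: no result within 13 steps

Answer: DIVERGES (no final state within 13 steps)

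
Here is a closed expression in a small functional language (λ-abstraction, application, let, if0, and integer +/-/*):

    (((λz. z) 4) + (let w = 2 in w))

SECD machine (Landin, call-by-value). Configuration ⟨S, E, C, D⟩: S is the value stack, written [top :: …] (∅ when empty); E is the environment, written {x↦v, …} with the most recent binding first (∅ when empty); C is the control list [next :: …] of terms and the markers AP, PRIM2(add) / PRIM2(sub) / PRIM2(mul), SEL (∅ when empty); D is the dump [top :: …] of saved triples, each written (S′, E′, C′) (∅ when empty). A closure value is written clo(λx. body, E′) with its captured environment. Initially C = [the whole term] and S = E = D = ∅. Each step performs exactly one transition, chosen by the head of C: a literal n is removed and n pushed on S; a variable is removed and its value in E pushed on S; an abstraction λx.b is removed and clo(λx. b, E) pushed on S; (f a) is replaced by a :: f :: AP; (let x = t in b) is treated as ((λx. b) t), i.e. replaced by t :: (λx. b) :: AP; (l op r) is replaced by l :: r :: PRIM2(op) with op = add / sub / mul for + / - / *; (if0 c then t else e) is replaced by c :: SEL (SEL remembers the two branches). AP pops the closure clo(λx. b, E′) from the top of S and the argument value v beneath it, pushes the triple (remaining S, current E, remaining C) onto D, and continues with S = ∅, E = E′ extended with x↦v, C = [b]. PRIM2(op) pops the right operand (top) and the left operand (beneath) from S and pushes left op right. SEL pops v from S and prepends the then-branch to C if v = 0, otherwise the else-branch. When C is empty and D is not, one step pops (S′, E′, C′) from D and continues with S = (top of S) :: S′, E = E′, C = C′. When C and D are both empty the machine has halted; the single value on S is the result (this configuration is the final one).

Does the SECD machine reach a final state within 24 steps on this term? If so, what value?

[0] ⟨S=∅; E=∅; C=[(((λz. z) 4) + (let w = 2 in w))]; D=∅⟩
[1] ⟨S=∅; E=∅; C=[((λz. z) 4) :: (let w = 2 in w) :: PRIM2(add)]; D=∅⟩
[2] ⟨S=∅; E=∅; C=[4 :: (λz. z) :: AP :: (let w = 2 in w) :: PRIM2(add)]; D=∅⟩
[3] ⟨S=[4]; E=∅; C=[(λz. z) :: AP :: (let w = 2 in w) :: PRIM2(add)]; D=∅⟩
[4] ⟨S=[clo(λz. z, ∅) :: 4]; E=∅; C=[AP :: (let w = 2 in w) :: PRIM2(add)]; D=∅⟩
[5] ⟨S=∅; E={z↦4}; C=[z]; D=[(∅, ∅, [(let w = 2 in w) :: PRIM2(add)])]⟩
[6] ⟨S=[4]; E={z↦4}; C=∅; D=[(∅, ∅, [(let w = 2 in w) :: PRIM2(add)])]⟩
[7] ⟨S=[4]; E=∅; C=[(let w = 2 in w) :: PRIM2(add)]; D=∅⟩
[8] ⟨S=[4]; E=∅; C=[2 :: (λw. w) :: AP :: PRIM2(add)]; D=∅⟩
[9] ⟨S=[2 :: 4]; E=∅; C=[(λw. w) :: AP :: PRIM2(add)]; D=∅⟩
[10] ⟨S=[clo(λw. w, ∅) :: 2 :: 4]; E=∅; C=[AP :: PRIM2(add)]; D=∅⟩
[11] ⟨S=∅; E={w↦2}; C=[w]; D=[([4], ∅, [PRIM2(add)])]⟩
[12] ⟨S=[2]; E={w↦2}; C=∅; D=[([4], ∅, [PRIM2(add)])]⟩
[13] ⟨S=[2 :: 4]; E=∅; C=[PRIM2(add)]; D=∅⟩
[14] ⟨S=[6]; E=∅; C=∅; D=∅⟩
→ final value 6

Answer: 6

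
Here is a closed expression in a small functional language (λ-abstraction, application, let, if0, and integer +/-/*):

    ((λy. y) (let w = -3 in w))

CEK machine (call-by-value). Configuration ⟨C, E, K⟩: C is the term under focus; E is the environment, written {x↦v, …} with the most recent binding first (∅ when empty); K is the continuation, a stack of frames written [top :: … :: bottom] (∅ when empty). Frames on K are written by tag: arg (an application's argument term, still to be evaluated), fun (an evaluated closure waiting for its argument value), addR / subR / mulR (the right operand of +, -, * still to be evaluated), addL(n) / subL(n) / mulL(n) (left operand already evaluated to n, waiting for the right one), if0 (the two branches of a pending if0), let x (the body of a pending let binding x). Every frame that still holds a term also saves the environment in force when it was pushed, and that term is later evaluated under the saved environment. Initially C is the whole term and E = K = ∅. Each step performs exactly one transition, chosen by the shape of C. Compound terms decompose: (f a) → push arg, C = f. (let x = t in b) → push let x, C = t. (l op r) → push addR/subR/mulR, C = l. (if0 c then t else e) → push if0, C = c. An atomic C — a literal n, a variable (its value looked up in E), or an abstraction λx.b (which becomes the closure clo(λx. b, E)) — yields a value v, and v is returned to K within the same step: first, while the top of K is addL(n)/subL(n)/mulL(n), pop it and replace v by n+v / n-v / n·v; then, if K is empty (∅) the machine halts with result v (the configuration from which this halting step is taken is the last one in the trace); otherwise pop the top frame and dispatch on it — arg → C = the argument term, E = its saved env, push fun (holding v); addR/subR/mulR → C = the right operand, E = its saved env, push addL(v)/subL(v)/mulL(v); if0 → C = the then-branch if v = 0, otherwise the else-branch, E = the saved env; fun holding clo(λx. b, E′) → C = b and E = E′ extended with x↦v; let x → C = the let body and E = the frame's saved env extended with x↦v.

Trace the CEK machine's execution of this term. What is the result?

t=0: ⟨C=((λy. y) (let w = -3 in w)); E=∅; K=∅⟩
t=1: ⟨C=(λy. y); E=∅; K=[arg]⟩
t=2: ⟨C=(let w = -3 in w); E=∅; K=[fun]⟩
t=3: ⟨C=-3; E=∅; K=[let w :: fun]⟩
t=4: ⟨C=w; E={w↦-3}; K=[fun]⟩
t=5: ⟨C=y; E={y↦-3}; K=∅⟩
→ final value -3

Answer: -3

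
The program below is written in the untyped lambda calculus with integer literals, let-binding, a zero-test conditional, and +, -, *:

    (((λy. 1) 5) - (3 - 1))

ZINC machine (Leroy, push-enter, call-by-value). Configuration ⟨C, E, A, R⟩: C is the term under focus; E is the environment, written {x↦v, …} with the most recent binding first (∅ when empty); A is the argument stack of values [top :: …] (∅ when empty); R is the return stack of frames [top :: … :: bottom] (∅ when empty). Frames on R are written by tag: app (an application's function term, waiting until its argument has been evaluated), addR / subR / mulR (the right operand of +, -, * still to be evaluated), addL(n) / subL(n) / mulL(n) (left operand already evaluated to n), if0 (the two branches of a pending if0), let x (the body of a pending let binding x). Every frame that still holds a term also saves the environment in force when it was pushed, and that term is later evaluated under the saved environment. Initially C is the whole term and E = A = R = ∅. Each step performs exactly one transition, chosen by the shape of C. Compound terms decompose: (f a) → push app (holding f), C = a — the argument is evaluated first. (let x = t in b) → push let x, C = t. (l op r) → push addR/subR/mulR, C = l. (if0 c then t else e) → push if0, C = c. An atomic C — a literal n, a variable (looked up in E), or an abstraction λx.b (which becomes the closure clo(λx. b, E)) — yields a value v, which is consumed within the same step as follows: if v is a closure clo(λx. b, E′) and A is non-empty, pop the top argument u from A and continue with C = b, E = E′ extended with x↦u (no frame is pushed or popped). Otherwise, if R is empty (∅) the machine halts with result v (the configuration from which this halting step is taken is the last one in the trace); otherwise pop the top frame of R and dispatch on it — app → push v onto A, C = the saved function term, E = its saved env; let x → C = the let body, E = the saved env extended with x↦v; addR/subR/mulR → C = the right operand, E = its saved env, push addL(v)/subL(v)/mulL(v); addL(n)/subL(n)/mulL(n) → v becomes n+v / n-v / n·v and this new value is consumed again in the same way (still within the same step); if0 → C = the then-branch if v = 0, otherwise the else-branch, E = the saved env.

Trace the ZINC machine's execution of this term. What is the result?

Answer: -1

Execution trace:
t=0: ⟨C=(((λy. 1) 5) - (3 - 1)); E=∅; A=∅; R=∅⟩
t=1: ⟨C=((λy. 1) 5); E=∅; A=∅; R=[subR]⟩
t=2: ⟨C=5; E=∅; A=∅; R=[app :: subR]⟩
t=3: ⟨C=(λy. 1); E=∅; A=[5]; R=[subR]⟩
t=4: ⟨C=1; E={y↦5}; A=∅; R=[subR]⟩
t=5: ⟨C=(3 - 1); E=∅; A=∅; R=[subL(1)]⟩
t=6: ⟨C=3; E=∅; A=∅; R=[subR :: subL(1)]⟩
t=7: ⟨C=1; E=∅; A=∅; R=[subL(3) :: subL(1)]⟩
→ final value -1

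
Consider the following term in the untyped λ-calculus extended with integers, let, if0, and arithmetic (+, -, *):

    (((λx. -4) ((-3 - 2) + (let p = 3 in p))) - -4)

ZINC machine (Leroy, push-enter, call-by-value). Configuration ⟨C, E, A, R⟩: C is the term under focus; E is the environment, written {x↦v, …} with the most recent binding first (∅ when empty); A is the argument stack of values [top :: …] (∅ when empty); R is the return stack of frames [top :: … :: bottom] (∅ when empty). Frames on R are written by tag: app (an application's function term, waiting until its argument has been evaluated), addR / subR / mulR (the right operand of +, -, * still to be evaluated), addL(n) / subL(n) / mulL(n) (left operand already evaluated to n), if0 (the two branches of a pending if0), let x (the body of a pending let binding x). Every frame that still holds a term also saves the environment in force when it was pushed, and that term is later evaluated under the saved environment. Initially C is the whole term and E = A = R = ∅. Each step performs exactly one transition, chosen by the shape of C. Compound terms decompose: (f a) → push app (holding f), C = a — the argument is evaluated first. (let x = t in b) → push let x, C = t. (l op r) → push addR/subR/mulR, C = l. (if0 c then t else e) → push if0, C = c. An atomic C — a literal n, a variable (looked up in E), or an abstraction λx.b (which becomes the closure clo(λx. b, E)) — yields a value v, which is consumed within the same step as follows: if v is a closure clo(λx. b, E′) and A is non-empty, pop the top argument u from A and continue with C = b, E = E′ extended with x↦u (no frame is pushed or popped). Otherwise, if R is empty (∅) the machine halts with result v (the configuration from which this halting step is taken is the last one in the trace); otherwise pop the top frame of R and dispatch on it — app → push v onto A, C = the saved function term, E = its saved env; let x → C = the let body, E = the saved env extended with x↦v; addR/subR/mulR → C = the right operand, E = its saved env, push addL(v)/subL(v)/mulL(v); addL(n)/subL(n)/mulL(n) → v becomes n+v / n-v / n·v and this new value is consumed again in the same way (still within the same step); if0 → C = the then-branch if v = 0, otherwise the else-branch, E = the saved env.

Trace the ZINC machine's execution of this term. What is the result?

Answer: 0

Execution trace:
step 0: <C=(((λx. -4) ((-3 - 2) + (let p = 3 in p))) - -4), E=∅, A=∅, R=∅>
step 1: <C=((λx. -4) ((-3 - 2) + (let p = 3 in p))), E=∅, A=∅, R=[subR]>
step 2: <C=((-3 - 2) + (let p = 3 in p)), E=∅, A=∅, R=[app :: subR]>
step 3: <C=(-3 - 2), E=∅, A=∅, R=[addR :: app :: subR]>
step 4: <C=-3, E=∅, A=∅, R=[subR :: addR :: app :: subR]>
step 5: <C=2, E=∅, A=∅, R=[subL(-3) :: addR :: app :: subR]>
step 6: <C=(let p = 3 in p), E=∅, A=∅, R=[addL(-5) :: app :: subR]>
step 7: <C=3, E=∅, A=∅, R=[let p :: addL(-5) :: app :: subR]>
step 8: <C=p, E={p↦3}, A=∅, R=[addL(-5) :: app :: subR]>
step 9: <C=(λx. -4), E=∅, A=[-2], R=[subR]>
step 10: <C=-4, E={x↦-2}, A=∅, R=[subR]>
step 11: <C=-4, E=∅, A=∅, R=[subL(-4)]>
→ final value 0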